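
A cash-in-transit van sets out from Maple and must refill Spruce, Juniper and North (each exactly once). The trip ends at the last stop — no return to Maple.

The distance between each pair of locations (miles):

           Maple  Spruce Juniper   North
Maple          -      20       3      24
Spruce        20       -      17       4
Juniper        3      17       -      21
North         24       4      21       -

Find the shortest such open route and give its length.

24 miles — the minimum one-way total.

There are 3! = 6 possible orderings.
Maple → Spruce → Juniper → North: 20+17+21 = 58
Maple → Spruce → North → Juniper: 20+4+21 = 45
Maple → Juniper → Spruce → North: 3+17+4 = 24
Maple → Juniper → North → Spruce: 3+21+4 = 28
Maple → North → Spruce → Juniper: 24+4+17 = 45
Maple → North → Juniper → Spruce: 24+21+17 = 62
The minimum is 24.
One shortest path: Maple → Juniper → Spruce → North.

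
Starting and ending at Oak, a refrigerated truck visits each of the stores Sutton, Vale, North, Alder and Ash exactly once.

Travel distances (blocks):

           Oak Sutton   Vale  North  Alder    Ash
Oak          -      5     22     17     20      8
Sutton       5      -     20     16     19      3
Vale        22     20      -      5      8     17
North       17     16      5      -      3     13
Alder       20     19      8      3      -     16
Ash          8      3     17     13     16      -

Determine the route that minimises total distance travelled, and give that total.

Oak → Sutton → Vale → North → Alder → Ash → Oak: 5+20+5+3+16+8 = 57
Oak → Sutton → Vale → North → Ash → Alder → Oak: 5+20+5+13+16+20 = 79
Oak → Sutton → Vale → Alder → North → Ash → Oak: 5+20+8+3+13+8 = 57
Oak → Sutton → Vale → Alder → Ash → North → Oak: 5+20+8+16+13+17 = 79
Oak → Sutton → Vale → Ash → North → Alder → Oak: 5+20+17+13+3+20 = 78
Oak → Sutton → Vale → Ash → Alder → North → Oak: 5+20+17+16+3+17 = 78
Oak → Sutton → North → Vale → Alder → Ash → Oak: 5+16+5+8+16+8 = 58
Oak → Sutton → North → Vale → Ash → Alder → Oak: 5+16+5+17+16+20 = 79
Oak → Sutton → North → Alder → Vale → Ash → Oak: 5+16+3+8+17+8 = 57
Oak → Sutton → North → Alder → Ash → Vale → Oak: 5+16+3+16+17+22 = 79
Oak → Sutton → North → Ash → Vale → Alder → Oak: 5+16+13+17+8+20 = 79
Oak → Sutton → North → Ash → Alder → Vale → Oak: 5+16+13+16+8+22 = 80
Oak → Sutton → Alder → Vale → North → Ash → Oak: 5+19+8+5+13+8 = 58
Oak → Sutton → Alder → Vale → Ash → North → Oak: 5+19+8+17+13+17 = 79
… (46 more)
Oak → Sutton → Ash → Vale → North → Alder → Oak: 5+3+17+5+3+20 = 53  ← best
The minimum is 53.
One optimal route: Oak → Sutton → Ash → Vale → North → Alder → Oak (or its reverse).

Shortest round trip = 53 blocks.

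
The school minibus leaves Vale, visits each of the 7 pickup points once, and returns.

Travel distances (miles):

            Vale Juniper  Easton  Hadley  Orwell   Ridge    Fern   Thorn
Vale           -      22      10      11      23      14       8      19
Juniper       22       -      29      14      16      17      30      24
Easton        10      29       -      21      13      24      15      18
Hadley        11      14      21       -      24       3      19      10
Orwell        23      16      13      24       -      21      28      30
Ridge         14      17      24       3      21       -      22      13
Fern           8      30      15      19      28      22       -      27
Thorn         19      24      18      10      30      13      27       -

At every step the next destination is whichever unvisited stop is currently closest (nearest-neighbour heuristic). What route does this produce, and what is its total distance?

Nearest-neighbour total = 101 miles; route Vale → Fern → Easton → Orwell → Juniper → Hadley → Ridge → Thorn → Vale.

From Vale: distances to unvisited — Fern=8, Easton=10, Hadley=11, Ridge=14, Thorn=19, Juniper=22, Orwell=23. Nearest is Fern (8).
From Fern: distances to unvisited — Easton=15, Hadley=19, Ridge=22, Thorn=27, Orwell=28, Juniper=30. Nearest is Easton (15).
From Easton: distances to unvisited — Orwell=13, Thorn=18, Hadley=21, Ridge=24, Juniper=29. Nearest is Orwell (13).
From Orwell: distances to unvisited — Juniper=16, Ridge=21, Hadley=24, Thorn=30. Nearest is Juniper (16).
From Juniper: distances to unvisited — Hadley=14, Ridge=17, Thorn=24. Nearest is Hadley (14).
From Hadley: distances to unvisited — Ridge=3, Thorn=10. Nearest is Ridge (3).
From Ridge: distances to unvisited — Thorn=13. Nearest is Thorn (13).
Return Thorn→Vale: 19.
Total = 8 + 15 + 13 + 16 + 14 + 3 + 13 + 19 = 101.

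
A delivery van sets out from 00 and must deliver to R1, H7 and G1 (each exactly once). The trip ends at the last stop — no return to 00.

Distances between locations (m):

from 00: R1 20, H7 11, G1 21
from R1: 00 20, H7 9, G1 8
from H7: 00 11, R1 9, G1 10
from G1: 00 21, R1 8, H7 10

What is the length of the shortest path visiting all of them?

There are 3! = 6 possible orderings.
00 - R1 - H7 - G1: 20+9+10 = 39
00 - R1 - G1 - H7: 20+8+10 = 38
00 - H7 - R1 - G1: 11+9+8 = 28
00 - H7 - G1 - R1: 11+10+8 = 29
00 - G1 - R1 - H7: 21+8+9 = 38
00 - G1 - H7 - R1: 21+10+9 = 40
The minimum is 28.
One shortest path: 00 → H7 → R1 → G1.

28 m — the minimum one-way total.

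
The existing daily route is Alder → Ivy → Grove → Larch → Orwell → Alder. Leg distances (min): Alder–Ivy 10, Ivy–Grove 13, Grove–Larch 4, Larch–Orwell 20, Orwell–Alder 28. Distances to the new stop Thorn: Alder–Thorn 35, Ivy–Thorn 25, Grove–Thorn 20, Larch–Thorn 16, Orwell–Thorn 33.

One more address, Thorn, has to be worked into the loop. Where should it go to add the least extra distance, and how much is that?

Minimum extra distance: 29 min, inserting Thorn between Larch and Orwell.

Insertion cost between consecutive stops i–j is d(i,Thorn) + d(Thorn,j) − d(i,j):
  between Alder and Ivy: 35 + 25 − 10 = 50
  between Ivy and Grove: 25 + 20 − 13 = 32
  between Grove and Larch: 20 + 16 − 4 = 32
  between Larch and Orwell: 16 + 33 − 20 = 29
  between Orwell and Alder: 33 + 35 − 28 = 40
Cheapest insertion is between Larch and Orwell, adding 29.
New total = 75 + 29 = 104.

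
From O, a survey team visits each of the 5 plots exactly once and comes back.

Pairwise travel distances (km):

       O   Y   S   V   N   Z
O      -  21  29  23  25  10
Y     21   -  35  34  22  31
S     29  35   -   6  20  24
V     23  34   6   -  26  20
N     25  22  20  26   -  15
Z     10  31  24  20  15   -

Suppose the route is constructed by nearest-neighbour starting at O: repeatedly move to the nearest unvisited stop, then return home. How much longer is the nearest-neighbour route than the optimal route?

From O: Z=10, Y=21, V=23, N=25, S=29 → choose Z (10).
From Z: N=15, V=20, S=24, Y=31 → choose N (15).
From N: S=20, Y=22, V=26 → choose S (20).
From S: V=6, Y=35 → choose V (6).
From V: Y=34 → choose Y (34).
NN route O → Z → N → S → V → Y → O costs 106.
Optimal: O → Y → N → S → V → Z → O costs 99 (by enumerating all 60 distinct tours).
Excess = 106 − 99 = 7.

Excess over optimum: 7 km.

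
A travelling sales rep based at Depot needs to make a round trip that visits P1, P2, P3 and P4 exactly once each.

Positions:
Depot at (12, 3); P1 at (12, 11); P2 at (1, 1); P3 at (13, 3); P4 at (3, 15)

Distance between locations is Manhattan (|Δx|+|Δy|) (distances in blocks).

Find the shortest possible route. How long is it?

Depot-P1-P2-P3-P4-Depot: 8+21+14+22+21 = 86
Depot-P1-P2-P4-P3-Depot: 8+21+16+22+1 = 68
Depot-P1-P3-P2-P4-Depot: 8+9+14+16+21 = 68
Depot-P1-P3-P4-P2-Depot: 8+9+22+16+13 = 68
Depot-P1-P4-P2-P3-Depot: 8+13+16+14+1 = 52
Depot-P1-P4-P3-P2-Depot: 8+13+22+14+13 = 70
Depot-P2-P1-P3-P4-Depot: 13+21+9+22+21 = 86
Depot-P2-P1-P4-P3-Depot: 13+21+13+22+1 = 70
Depot-P2-P3-P1-P4-Depot: 13+14+9+13+21 = 70
Depot-P2-P4-P1-P3-Depot: 13+16+13+9+1 = 52
Depot-P3-P1-P2-P4-Depot: 1+9+21+16+21 = 68
Depot-P3-P2-P1-P4-Depot: 1+14+21+13+21 = 70
The minimum is 52.
One optimal route: Depot → P1 → P4 → P2 → P3 → Depot (or its reverse).

Minimum total distance: 52 blocks.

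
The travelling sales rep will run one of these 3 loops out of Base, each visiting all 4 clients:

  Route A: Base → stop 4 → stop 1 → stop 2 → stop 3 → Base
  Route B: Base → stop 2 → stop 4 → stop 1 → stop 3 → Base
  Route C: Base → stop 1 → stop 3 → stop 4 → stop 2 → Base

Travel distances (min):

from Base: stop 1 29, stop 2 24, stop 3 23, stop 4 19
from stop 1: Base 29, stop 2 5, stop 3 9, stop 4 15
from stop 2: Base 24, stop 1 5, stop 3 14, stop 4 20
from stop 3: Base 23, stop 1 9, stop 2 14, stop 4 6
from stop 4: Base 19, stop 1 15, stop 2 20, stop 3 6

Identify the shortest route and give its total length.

Route A: 19 + 15 + 5 + 14 + 23 = 76
Route B: 24 + 20 + 15 + 9 + 23 = 91
Route C: 29 + 9 + 6 + 20 + 24 = 88

76 min — Route A is the shortest.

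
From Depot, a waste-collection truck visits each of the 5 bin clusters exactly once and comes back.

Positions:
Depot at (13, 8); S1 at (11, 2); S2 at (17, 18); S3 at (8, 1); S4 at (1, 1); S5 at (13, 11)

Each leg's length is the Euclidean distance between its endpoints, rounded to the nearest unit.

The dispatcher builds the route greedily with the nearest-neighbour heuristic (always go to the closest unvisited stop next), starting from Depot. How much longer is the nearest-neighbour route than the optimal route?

The nearest-neighbour route is 2 longer than optimal.

Depot: S5=3, S1=6, S3=9, S2=11, S4=14 ⇒ S5
S5: S2=8, S1=9, S3=11, S4=16 ⇒ S2
S2: S1=17, S3=19, S4=23 ⇒ S1
S1: S3=3, S4=10 ⇒ S3
S3: S4=7 ⇒ S4
NN route Depot → S5 → S2 → S1 → S3 → S4 → Depot costs 52.
Optimal: Depot → S1 → S3 → S4 → S2 → S5 → Depot costs 50 (by enumerating all 60 distinct tours).
Excess = 52 − 50 = 2.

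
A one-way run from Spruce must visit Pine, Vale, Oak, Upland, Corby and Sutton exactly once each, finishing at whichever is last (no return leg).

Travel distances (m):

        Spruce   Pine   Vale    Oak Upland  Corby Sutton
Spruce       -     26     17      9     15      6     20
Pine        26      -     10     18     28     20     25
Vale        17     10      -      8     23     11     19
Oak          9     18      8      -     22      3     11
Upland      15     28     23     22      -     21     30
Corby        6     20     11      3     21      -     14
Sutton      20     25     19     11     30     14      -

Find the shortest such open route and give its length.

There are 6! = 720 possible orderings.
Spruce→Pine→Vale→Oak→Upland→Corby→Sutton: 26+10+8+22+21+14 = 101
Spruce→Pine→Vale→Oak→Upland→Sutton→Corby: 26+10+8+22+30+14 = 110
Spruce→Pine→Vale→Oak→Corby→Upland→Sutton: 26+10+8+3+21+30 = 98
Spruce→Pine→Vale→Oak→Corby→Sutton→Upland: 26+10+8+3+14+30 = 91
Spruce→Pine→Vale→Oak→Sutton→Upland→Corby: 26+10+8+11+30+21 = 106
Spruce→Pine→Vale→Oak→Sutton→Corby→Upland: 26+10+8+11+14+21 = 90
Spruce→Pine→Vale→Upland→Oak→Corby→Sutton: 26+10+23+22+3+14 = 98
Spruce→Pine→Vale→Upland→Oak→Sutton→Corby: 26+10+23+22+11+14 = 106
… (712 more)
Spruce→Corby→Oak→Sutton→Vale→Pine→Upland: 6+3+11+19+10+28 = 77  ← best
The minimum is 77.
One shortest path: Spruce → Corby → Oak → Sutton → Vale → Pine → Upland.

Shortest open route: 77 m.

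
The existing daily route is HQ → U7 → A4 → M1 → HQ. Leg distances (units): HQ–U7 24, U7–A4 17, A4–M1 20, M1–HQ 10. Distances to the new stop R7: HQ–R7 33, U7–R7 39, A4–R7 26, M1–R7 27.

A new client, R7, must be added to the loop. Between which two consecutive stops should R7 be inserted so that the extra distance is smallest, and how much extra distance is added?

Adding 33 by placing R7 on the A4–M1 leg.

Insertion cost between consecutive stops i–j is d(i,R7) + d(R7,j) − d(i,j):
  between HQ and U7: 33 + 39 − 24 = 48
  between U7 and A4: 39 + 26 − 17 = 48
  between A4 and M1: 26 + 27 − 20 = 33
  between M1 and HQ: 27 + 33 − 10 = 50
Cheapest insertion is between A4 and M1, adding 33.
New total = 71 + 33 = 104.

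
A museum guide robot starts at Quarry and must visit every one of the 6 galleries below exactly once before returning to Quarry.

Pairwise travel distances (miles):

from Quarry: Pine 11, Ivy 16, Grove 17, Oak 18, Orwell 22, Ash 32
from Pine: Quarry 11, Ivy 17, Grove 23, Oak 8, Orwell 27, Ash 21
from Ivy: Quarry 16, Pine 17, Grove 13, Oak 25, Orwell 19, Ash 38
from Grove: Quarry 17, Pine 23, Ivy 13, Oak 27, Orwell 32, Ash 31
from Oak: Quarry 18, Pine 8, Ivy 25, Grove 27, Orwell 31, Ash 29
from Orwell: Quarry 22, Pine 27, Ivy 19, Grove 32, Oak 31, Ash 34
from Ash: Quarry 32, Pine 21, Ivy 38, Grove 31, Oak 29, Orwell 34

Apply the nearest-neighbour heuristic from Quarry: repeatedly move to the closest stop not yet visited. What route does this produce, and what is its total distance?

Nearest-neighbour total = 144 miles; route Quarry → Pine → Oak → Ivy → Grove → Ash → Orwell → Quarry.

At Quarry the remaining stops are Pine 11, Ivy 16, Grove 17, Oak 18, Orwell 22, Ash 32; go to Pine.
At Pine the remaining stops are Oak 8, Ivy 17, Ash 21, Grove 23, Orwell 27; go to Oak.
At Oak the remaining stops are Ivy 25, Grove 27, Ash 29, Orwell 31; go to Ivy.
At Ivy the remaining stops are Grove 13, Orwell 19, Ash 38; go to Grove.
At Grove the remaining stops are Ash 31, Orwell 32; go to Ash.
At Ash the remaining stops are Orwell 34; go to Orwell.
Return Orwell→Quarry: 22.
Total = 11 + 8 + 25 + 13 + 31 + 34 + 22 = 144.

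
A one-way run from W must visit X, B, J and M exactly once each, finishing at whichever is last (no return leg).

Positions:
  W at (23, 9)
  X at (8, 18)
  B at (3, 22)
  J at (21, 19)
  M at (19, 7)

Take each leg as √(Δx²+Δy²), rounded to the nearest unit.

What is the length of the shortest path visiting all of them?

Minimum one-way distance = 35.

There are 4! = 24 possible orderings.
W → X → B → J → M: 17+6+18+12 = 53
W → X → B → M → J: 17+6+22+12 = 57
W → X → J → B → M: 17+13+18+22 = 70
W → X → J → M → B: 17+13+12+22 = 64
W → X → M → B → J: 17+16+22+18 = 73
W → X → M → J → B: 17+16+12+18 = 63
W → B → X → J → M: 24+6+13+12 = 55
W → B → X → M → J: 24+6+16+12 = 58
W → B → J → X → M: 24+18+13+16 = 71
W → B → J → M → X: 24+18+12+16 = 70
W → B → M → X → J: 24+22+16+13 = 75
W → B → M → J → X: 24+22+12+13 = 71
W → J → X → B → M: 10+13+6+22 = 51
W → J → X → M → B: 10+13+16+22 = 61
… (10 more)
W → M → J → X → B: 4+12+13+6 = 35  ← best
The minimum is 35.
One shortest path: W → M → J → X → B.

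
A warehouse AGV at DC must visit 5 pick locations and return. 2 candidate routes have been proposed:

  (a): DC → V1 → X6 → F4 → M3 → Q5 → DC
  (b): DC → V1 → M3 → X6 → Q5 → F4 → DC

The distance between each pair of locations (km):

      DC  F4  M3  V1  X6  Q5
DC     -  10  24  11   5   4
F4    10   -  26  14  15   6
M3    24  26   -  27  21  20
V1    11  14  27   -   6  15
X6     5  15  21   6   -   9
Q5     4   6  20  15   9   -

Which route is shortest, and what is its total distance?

Shortest is (a), total 82 km.

(a): 11 + 6 + 15 + 26 + 20 + 4 = 82
(b): 11 + 27 + 21 + 9 + 6 + 10 = 84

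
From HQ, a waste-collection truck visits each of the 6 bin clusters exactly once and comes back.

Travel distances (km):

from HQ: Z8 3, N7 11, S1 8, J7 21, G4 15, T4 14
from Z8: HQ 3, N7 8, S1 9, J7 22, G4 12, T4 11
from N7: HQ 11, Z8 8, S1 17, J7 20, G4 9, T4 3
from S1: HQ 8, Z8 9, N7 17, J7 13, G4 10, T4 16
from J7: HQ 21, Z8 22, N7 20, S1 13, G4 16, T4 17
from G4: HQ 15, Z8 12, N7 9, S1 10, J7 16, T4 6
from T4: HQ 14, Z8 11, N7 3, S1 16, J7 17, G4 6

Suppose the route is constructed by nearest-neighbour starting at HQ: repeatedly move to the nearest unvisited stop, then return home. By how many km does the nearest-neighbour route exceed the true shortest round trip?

Excess over optimum: 7 km.

HQ: Z8=3, S1=8, N7=11, T4=14, G4=15, J7=21 ⇒ Z8
Z8: N7=8, S1=9, T4=11, G4=12, J7=22 ⇒ N7
N7: T4=3, G4=9, S1=17, J7=20 ⇒ T4
T4: G4=6, S1=16, J7=17 ⇒ G4
G4: S1=10, J7=16 ⇒ S1
S1: J7=13 ⇒ J7
NN route HQ → Z8 → N7 → T4 → G4 → S1 → J7 → HQ costs 64.
Optimal: HQ → Z8 → N7 → T4 → G4 → J7 → S1 → HQ costs 57 (by enumerating all 360 distinct tours).
Excess = 64 − 57 = 7.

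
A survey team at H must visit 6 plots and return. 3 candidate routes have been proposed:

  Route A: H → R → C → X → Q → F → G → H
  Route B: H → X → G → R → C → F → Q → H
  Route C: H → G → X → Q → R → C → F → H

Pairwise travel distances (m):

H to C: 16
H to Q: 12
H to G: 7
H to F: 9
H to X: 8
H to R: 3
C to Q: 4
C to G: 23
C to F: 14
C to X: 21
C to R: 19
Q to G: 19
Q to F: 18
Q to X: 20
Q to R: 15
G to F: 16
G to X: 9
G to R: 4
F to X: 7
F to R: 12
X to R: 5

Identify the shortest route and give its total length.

84 m — Route B is the shortest.

Route A: 3 + 19 + 21 + 20 + 18 + 16 + 7 = 104
Route B: 8 + 9 + 4 + 19 + 14 + 18 + 12 = 84
Route C: 7 + 9 + 20 + 15 + 19 + 14 + 9 = 93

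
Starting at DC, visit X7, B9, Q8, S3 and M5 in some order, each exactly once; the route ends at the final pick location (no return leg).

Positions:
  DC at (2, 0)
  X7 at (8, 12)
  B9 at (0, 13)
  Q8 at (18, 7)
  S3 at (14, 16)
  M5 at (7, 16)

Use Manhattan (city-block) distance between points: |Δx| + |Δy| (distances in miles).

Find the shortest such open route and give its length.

49 miles — the minimum one-way total.

There are 5! = 120 possible orderings.
DC → X7 → B9 → Q8 → S3 → M5: 18+9+24+13+7 = 71
DC → X7 → B9 → Q8 → M5 → S3: 18+9+24+20+7 = 78
DC → X7 → B9 → S3 → Q8 → M5: 18+9+17+13+20 = 77
DC → X7 → B9 → S3 → M5 → Q8: 18+9+17+7+20 = 71
DC → X7 → B9 → M5 → Q8 → S3: 18+9+10+20+13 = 70
DC → X7 → B9 → M5 → S3 → Q8: 18+9+10+7+13 = 57
DC → X7 → Q8 → B9 → S3 → M5: 18+15+24+17+7 = 81
DC → X7 → Q8 → B9 → M5 → S3: 18+15+24+10+7 = 74
DC → X7 → Q8 → S3 → B9 → M5: 18+15+13+17+10 = 73
DC → X7 → Q8 → S3 → M5 → B9: 18+15+13+7+10 = 63
DC → X7 → Q8 → M5 → B9 → S3: 18+15+20+10+17 = 80
DC → X7 → Q8 → M5 → S3 → B9: 18+15+20+7+17 = 77
DC → X7 → S3 → B9 → Q8 → M5: 18+10+17+24+20 = 89
DC → X7 → S3 → B9 → M5 → Q8: 18+10+17+10+20 = 75
… (106 more)
DC → B9 → X7 → M5 → S3 → Q8: 15+9+5+7+13 = 49  ← best
The minimum is 49.
One shortest path: DC → B9 → X7 → M5 → S3 → Q8.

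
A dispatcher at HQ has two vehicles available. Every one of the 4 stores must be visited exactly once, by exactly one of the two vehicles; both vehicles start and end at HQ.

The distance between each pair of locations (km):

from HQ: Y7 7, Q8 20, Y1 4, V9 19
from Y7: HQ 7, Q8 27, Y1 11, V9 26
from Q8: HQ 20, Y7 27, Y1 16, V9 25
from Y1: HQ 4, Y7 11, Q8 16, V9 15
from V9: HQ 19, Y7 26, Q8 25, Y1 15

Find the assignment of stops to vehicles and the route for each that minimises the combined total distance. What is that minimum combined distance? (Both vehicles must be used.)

Minimum combined distance: 78 km.

Try each way of splitting the stops between the two vehicles (each non-empty) and, for each split, find the best tour for each vehicle:
  {Y7} + {Q8, Y1, V9}: 14 + 64 = 78
  {Q8} + {Y7, Y1, V9}: 40 + 52 = 92
  {Y7, Q8} + {Y1, V9}: 54 + 38 = 92
  {Y1} + {Y7, Q8, V9}: 8 + 78 = 86
  {Y7, Y1} + {Q8, V9}: 22 + 64 = 86
  {Q8, Y1} + {Y7, V9}: 40 + 52 = 92
  … (7 splits in total)
Best: vehicle 1 HQ → Y7 → HQ = 14; vehicle 2 HQ → Q8 → V9 → Y1 → HQ = 64; combined 78.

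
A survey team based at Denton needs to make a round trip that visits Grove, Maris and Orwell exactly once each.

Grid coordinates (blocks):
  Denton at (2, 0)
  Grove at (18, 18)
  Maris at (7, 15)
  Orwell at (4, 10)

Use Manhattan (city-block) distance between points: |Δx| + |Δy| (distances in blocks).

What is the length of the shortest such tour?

Minimum total distance: 68 blocks.

Denton - Grove - Maris - Orwell - Denton: 34+14+8+12 = 68
Denton - Grove - Orwell - Maris - Denton: 34+22+8+20 = 84
Denton - Maris - Grove - Orwell - Denton: 20+14+22+12 = 68
The minimum is 68.
One optimal route: Denton → Grove → Maris → Orwell → Denton (or its reverse).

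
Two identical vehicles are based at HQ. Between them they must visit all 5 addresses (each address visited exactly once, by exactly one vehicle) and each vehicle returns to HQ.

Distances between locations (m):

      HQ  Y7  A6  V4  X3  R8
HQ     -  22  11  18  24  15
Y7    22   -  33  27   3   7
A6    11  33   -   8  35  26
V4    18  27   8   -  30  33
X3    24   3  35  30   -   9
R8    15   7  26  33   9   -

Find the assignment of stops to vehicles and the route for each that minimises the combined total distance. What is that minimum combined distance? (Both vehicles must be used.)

Try each way of splitting the stops between the two vehicles (each non-empty) and, for each split, find the best tour for each vehicle:
  {Y7} + {A6, V4, X3, R8}: 44 + 73 = 117
  {A6} + {Y7, V4, X3, R8}: 22 + 72 = 94
  {Y7, A6} + {V4, X3, R8}: 66 + 72 = 138
  {V4} + {Y7, A6, X3, R8}: 36 + 71 = 107
  {Y7, V4} + {A6, X3, R8}: 67 + 70 = 137
  {A6, V4} + {Y7, X3, R8}: 37 + 49 = 86
  … (15 splits in total)
Best: vehicle 1 HQ → A6 → V4 → HQ = 37; vehicle 2 HQ → Y7 → X3 → R8 → HQ = 49; combined 86.

86 m — the smallest possible combined total.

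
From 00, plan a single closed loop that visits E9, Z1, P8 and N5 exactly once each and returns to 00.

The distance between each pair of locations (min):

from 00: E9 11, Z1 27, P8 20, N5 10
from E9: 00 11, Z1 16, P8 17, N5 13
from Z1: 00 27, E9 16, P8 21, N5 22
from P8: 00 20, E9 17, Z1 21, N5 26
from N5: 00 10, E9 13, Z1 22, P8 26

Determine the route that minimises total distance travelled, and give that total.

There are 12 distinct closed tours to check (reversals are equivalent).
00 - E9 - Z1 - P8 - N5 - 00: 11+16+21+26+10 = 84
00 - E9 - Z1 - N5 - P8 - 00: 11+16+22+26+20 = 95
00 - E9 - P8 - Z1 - N5 - 00: 11+17+21+22+10 = 81
00 - E9 - P8 - N5 - Z1 - 00: 11+17+26+22+27 = 103
00 - E9 - N5 - Z1 - P8 - 00: 11+13+22+21+20 = 87
00 - E9 - N5 - P8 - Z1 - 00: 11+13+26+21+27 = 98
00 - Z1 - E9 - P8 - N5 - 00: 27+16+17+26+10 = 96
00 - Z1 - E9 - N5 - P8 - 00: 27+16+13+26+20 = 102
00 - Z1 - P8 - E9 - N5 - 00: 27+21+17+13+10 = 88
00 - Z1 - N5 - E9 - P8 - 00: 27+22+13+17+20 = 99
00 - P8 - E9 - Z1 - N5 - 00: 20+17+16+22+10 = 85
00 - P8 - Z1 - E9 - N5 - 00: 20+21+16+13+10 = 80
The minimum is 80.
One optimal route: 00 → P8 → Z1 → E9 → N5 → 00 (or its reverse).

Shortest round trip = 80 min.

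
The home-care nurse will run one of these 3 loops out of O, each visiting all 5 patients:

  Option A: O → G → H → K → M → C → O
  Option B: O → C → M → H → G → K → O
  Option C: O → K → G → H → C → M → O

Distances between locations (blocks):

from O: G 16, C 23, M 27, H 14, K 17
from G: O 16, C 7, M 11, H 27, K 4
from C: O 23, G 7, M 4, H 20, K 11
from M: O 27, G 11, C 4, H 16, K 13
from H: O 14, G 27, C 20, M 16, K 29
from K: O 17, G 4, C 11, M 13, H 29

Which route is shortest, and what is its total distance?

Shortest is Option B, total 91 blocks.

Option A: 16 + 27 + 29 + 13 + 4 + 23 = 112
Option B: 23 + 4 + 16 + 27 + 4 + 17 = 91
Option C: 17 + 4 + 27 + 20 + 4 + 27 = 99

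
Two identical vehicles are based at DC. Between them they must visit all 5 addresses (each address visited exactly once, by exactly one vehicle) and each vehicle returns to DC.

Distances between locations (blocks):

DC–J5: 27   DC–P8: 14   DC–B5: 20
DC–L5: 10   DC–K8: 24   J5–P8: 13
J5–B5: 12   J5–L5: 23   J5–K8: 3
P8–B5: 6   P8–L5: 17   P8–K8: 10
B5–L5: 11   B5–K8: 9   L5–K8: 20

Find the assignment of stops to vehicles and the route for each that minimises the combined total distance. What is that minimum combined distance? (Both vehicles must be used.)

Minimum combined distance: 79 blocks.

Try each way of splitting the stops between the two vehicles (each non-empty) and, for each split, find the best tour for each vehicle:
  {J5} + {P8, B5, L5, K8}: 54 + 54 = 108
  {P8} + {J5, B5, L5, K8}: 28 + 60 = 88
  {J5, P8} + {B5, L5, K8}: 54 + 54 = 108
  {B5} + {J5, P8, L5, K8}: 40 + 60 = 100
  {J5, B5} + {P8, L5, K8}: 59 + 54 = 113
  {P8, B5} + {J5, L5, K8}: 40 + 60 = 100
  … (15 splits in total)
  {L5} + {J5, P8, B5, K8}: 20 + 59 = 79  ← best
Best: vehicle 1 DC → L5 → DC = 20; vehicle 2 DC → J5 → K8 → B5 → P8 → DC = 59; combined 79.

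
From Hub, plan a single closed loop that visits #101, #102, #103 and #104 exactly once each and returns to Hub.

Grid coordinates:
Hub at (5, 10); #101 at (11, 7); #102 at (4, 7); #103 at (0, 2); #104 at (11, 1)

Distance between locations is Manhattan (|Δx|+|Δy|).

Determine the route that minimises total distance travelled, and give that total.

Hub → #101 → #102 → #103 → #104 → Hub: 9+7+9+12+15 = 52
Hub → #101 → #102 → #104 → #103 → Hub: 9+7+13+12+13 = 54
Hub → #101 → #103 → #102 → #104 → Hub: 9+16+9+13+15 = 62
Hub → #101 → #103 → #104 → #102 → Hub: 9+16+12+13+4 = 54
Hub → #101 → #104 → #102 → #103 → Hub: 9+6+13+9+13 = 50
Hub → #101 → #104 → #103 → #102 → Hub: 9+6+12+9+4 = 40
Hub → #102 → #101 → #103 → #104 → Hub: 4+7+16+12+15 = 54
Hub → #102 → #101 → #104 → #103 → Hub: 4+7+6+12+13 = 42
Hub → #102 → #103 → #101 → #104 → Hub: 4+9+16+6+15 = 50
Hub → #102 → #104 → #101 → #103 → Hub: 4+13+6+16+13 = 52
Hub → #103 → #101 → #102 → #104 → Hub: 13+16+7+13+15 = 64
Hub → #103 → #102 → #101 → #104 → Hub: 13+9+7+6+15 = 50
The minimum is 40.
One optimal route: Hub → #101 → #104 → #103 → #102 → Hub (or its reverse).

Minimum total distance: 40.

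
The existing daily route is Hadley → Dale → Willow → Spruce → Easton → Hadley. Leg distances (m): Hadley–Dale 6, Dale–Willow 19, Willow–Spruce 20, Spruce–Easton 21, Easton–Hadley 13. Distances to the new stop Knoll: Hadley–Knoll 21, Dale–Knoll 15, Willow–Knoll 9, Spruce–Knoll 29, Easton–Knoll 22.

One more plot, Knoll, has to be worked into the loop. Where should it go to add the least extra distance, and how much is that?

+5 m — insert Knoll between Dale and Willow.

Insertion cost between consecutive stops i–j is d(i,Knoll) + d(Knoll,j) − d(i,j):
  between Hadley and Dale: 21 + 15 − 6 = 30
  between Dale and Willow: 15 + 9 − 19 = 5
  between Willow and Spruce: 9 + 29 − 20 = 18
  between Spruce and Easton: 29 + 22 − 21 = 30
  between Easton and Hadley: 22 + 21 − 13 = 30
Cheapest insertion is between Dale and Willow, adding 5.
New total = 79 + 5 = 84.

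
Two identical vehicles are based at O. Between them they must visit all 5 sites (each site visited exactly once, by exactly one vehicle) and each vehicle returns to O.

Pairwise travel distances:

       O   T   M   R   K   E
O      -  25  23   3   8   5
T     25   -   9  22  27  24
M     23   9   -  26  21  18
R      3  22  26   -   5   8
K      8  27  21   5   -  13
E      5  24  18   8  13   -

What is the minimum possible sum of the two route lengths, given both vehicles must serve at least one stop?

Check every non-empty split of the stops between the two vehicles; for each half take its own optimal tour:
  {T} + {M, R, K, E}: 50 + 52 = 102
  {M} + {T, R, K, E}: 46 + 64 = 110
  {T, M} + {R, K, E}: 57 + 26 = 83
  {R} + {T, M, K, E}: 6 + 67 = 73
  {T, R} + {M, K, E}: 50 + 52 = 102
  {M, R} + {T, K, E}: 52 + 64 = 116
  … (15 splits in total)
Best: vehicle 1 O → R → O = 6; vehicle 2 O → K → T → M → E → O = 67; combined 73.

73 — the smallest possible combined total.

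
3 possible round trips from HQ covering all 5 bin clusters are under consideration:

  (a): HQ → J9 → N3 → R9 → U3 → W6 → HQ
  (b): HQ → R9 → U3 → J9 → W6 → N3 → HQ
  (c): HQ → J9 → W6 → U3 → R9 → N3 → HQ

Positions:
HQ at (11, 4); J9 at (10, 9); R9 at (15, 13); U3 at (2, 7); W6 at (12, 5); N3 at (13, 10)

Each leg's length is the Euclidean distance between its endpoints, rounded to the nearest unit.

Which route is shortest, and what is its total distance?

37 — (a) is the shortest.

(a): 5 + 3 + 4 + 14 + 10 + 1 = 37
(b): 10 + 14 + 8 + 4 + 5 + 6 = 47
(c): 5 + 4 + 10 + 14 + 4 + 6 = 43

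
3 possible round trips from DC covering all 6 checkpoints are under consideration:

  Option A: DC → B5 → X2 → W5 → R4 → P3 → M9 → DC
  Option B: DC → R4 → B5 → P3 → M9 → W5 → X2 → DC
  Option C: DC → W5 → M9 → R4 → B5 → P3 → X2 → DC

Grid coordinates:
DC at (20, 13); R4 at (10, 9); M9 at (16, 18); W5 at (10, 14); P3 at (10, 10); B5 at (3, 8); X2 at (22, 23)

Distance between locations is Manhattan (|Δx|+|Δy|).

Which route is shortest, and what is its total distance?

Option A: 22 + 34 + 21 + 5 + 1 + 14 + 9 = 106
Option B: 14 + 8 + 9 + 14 + 10 + 21 + 12 = 88
Option C: 11 + 10 + 15 + 8 + 9 + 25 + 12 = 90

Shortest is Option B, total 88.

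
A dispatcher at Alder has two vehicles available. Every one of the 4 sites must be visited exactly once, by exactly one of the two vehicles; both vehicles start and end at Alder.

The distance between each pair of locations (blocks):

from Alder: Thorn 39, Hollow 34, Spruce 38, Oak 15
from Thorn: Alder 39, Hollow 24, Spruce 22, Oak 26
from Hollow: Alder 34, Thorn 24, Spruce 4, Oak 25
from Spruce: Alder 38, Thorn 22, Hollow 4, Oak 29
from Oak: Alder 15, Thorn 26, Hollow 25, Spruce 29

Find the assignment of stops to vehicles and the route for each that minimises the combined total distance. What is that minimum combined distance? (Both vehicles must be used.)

There are 2^3 − 1 = 7 ways to divide the 4 stops into two non-empty groups. For each, the best each vehicle can do is its own shortest tour through its group:
  {Thorn} + {Hollow, Spruce, Oak}: 78 + 82 = 160
  {Hollow} + {Thorn, Spruce, Oak}: 68 + 101 = 169
  {Thorn, Hollow} + {Spruce, Oak}: 97 + 82 = 179
  {Spruce} + {Thorn, Hollow, Oak}: 76 + 99 = 175
  {Thorn, Spruce} + {Hollow, Oak}: 99 + 74 = 173
  {Hollow, Spruce} + {Thorn, Oak}: 76 + 80 = 156
  … (7 splits in total)
  {Thorn, Hollow, Spruce} + {Oak}: 99 + 30 = 129  ← best
Best: vehicle 1 Alder → Thorn → Spruce → Hollow → Alder = 99; vehicle 2 Alder → Oak → Alder = 30; combined 129.

129 blocks — the smallest possible combined total.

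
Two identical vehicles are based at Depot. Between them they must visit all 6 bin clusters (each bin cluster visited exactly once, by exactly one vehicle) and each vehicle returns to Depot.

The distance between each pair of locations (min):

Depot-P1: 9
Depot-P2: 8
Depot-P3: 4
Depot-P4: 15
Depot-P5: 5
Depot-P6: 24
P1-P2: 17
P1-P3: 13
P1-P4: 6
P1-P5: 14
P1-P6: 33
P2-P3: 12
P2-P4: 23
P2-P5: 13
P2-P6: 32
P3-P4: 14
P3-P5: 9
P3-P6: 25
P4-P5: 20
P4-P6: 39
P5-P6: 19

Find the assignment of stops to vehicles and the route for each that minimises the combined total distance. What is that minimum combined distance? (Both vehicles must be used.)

There are 2^5 − 1 = 31 ways to divide the 6 stops into two non-empty groups. For each, the best each vehicle can do is its own shortest tour through its group:
  {P1} + {P2, P3, P4, P5, P6}: 18 + 94 = 112
  {P2} + {P1, P3, P4, P5, P6}: 16 + 78 = 94
  {P1, P2} + {P3, P4, P5, P6}: 34 + 78 = 112
  {P3} + {P1, P2, P4, P5, P6}: 8 + 94 = 102
  {P1, P3} + {P2, P4, P5, P6}: 26 + 94 = 120
  {P2, P3} + {P1, P4, P5, P6}: 24 + 78 = 102
  … (31 splits in total)
Best: vehicle 1 Depot → P2 → Depot = 16; vehicle 2 Depot → P1 → P4 → P3 → P6 → P5 → Depot = 78; combined 94.

Minimum combined distance: 94 min.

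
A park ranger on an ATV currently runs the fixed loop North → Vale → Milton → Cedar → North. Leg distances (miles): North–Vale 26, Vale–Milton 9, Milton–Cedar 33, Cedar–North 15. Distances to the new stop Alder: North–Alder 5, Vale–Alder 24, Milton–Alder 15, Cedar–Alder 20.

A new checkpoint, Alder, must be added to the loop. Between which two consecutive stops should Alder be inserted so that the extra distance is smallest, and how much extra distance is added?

Insertion cost between consecutive stops i–j is d(i,Alder) + d(Alder,j) − d(i,j):
  between North and Vale: 5 + 24 − 26 = 3
  between Vale and Milton: 24 + 15 − 9 = 30
  between Milton and Cedar: 15 + 20 − 33 = 2
  between Cedar and North: 20 + 5 − 15 = 10
Cheapest insertion is between Milton and Cedar, adding 2.
New total = 83 + 2 = 85.

Adding 2 miles by placing Alder on the Milton–Cedar leg.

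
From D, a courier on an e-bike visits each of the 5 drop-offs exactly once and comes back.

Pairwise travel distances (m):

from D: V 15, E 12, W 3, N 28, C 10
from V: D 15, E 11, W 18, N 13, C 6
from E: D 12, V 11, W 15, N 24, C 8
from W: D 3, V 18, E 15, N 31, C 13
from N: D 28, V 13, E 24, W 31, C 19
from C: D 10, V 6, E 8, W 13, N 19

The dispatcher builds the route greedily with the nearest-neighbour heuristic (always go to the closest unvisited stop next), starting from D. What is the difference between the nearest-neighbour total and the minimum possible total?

D: W=3, C=10, E=12, V=15, N=28 ⇒ W
W: C=13, E=15, V=18, N=31 ⇒ C
C: V=6, E=8, N=19 ⇒ V
V: E=11, N=13 ⇒ E
E: N=24 ⇒ N
NN route D → W → C → V → E → N → D costs 85.
Optimal: D → E → V → N → C → W → D costs 71 (by enumerating all 60 distinct tours).
Excess = 85 − 71 = 14.

The nearest-neighbour route is 14 m longer than optimal.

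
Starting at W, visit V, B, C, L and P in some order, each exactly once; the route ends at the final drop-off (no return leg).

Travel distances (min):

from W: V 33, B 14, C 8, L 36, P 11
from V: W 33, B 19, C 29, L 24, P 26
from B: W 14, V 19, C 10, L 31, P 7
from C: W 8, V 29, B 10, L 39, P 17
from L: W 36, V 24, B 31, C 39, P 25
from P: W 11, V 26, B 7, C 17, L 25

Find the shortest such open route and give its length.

There are 5! = 120 possible orderings.
W → V → B → C → L → P: 33+19+10+39+25 = 126
W → V → B → C → P → L: 33+19+10+17+25 = 104
W → V → B → L → C → P: 33+19+31+39+17 = 139
W → V → B → L → P → C: 33+19+31+25+17 = 125
W → V → B → P → C → L: 33+19+7+17+39 = 115
W → V → B → P → L → C: 33+19+7+25+39 = 123
W → V → C → B → L → P: 33+29+10+31+25 = 128
W → V → C → B → P → L: 33+29+10+7+25 = 104
W → V → C → L → B → P: 33+29+39+31+7 = 139
W → V → C → L → P → B: 33+29+39+25+7 = 133
W → V → C → P → B → L: 33+29+17+7+31 = 117
W → V → C → P → L → B: 33+29+17+25+31 = 135
W → V → L → B → C → P: 33+24+31+10+17 = 115
W → V → L → B → P → C: 33+24+31+7+17 = 112
… (106 more)
W → C → B → P → L → V: 8+10+7+25+24 = 74  ← best
The minimum is 74.
One shortest path: W → C → B → P → L → V.

Minimum one-way distance = 74 min.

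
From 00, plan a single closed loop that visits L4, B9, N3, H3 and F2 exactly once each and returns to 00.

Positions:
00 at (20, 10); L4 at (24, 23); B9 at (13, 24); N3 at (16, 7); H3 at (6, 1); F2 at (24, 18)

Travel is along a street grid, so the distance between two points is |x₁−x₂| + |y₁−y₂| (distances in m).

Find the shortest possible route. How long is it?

82 m — the shortest possible round trip.

00 → L4 → B9 → N3 → H3 → F2 → 00: 17+12+20+16+35+12 = 112
00 → L4 → B9 → N3 → F2 → H3 → 00: 17+12+20+19+35+23 = 126
00 → L4 → B9 → H3 → N3 → F2 → 00: 17+12+30+16+19+12 = 106
00 → L4 → B9 → H3 → F2 → N3 → 00: 17+12+30+35+19+7 = 120
00 → L4 → B9 → F2 → N3 → H3 → 00: 17+12+17+19+16+23 = 104
00 → L4 → B9 → F2 → H3 → N3 → 00: 17+12+17+35+16+7 = 104
00 → L4 → N3 → B9 → H3 → F2 → 00: 17+24+20+30+35+12 = 138
00 → L4 → N3 → B9 → F2 → H3 → 00: 17+24+20+17+35+23 = 136
00 → L4 → N3 → H3 → B9 → F2 → 00: 17+24+16+30+17+12 = 116
00 → L4 → N3 → H3 → F2 → B9 → 00: 17+24+16+35+17+21 = 130
00 → L4 → N3 → F2 → B9 → H3 → 00: 17+24+19+17+30+23 = 130
00 → L4 → N3 → F2 → H3 → B9 → 00: 17+24+19+35+30+21 = 146
00 → L4 → H3 → B9 → N3 → F2 → 00: 17+40+30+20+19+12 = 138
00 → L4 → H3 → B9 → F2 → N3 → 00: 17+40+30+17+19+7 = 130
… (46 more)
00 → N3 → H3 → B9 → L4 → F2 → 00: 7+16+30+12+5+12 = 82  ← best
The minimum is 82.
One optimal route: 00 → N3 → H3 → B9 → L4 → F2 → 00 (or its reverse).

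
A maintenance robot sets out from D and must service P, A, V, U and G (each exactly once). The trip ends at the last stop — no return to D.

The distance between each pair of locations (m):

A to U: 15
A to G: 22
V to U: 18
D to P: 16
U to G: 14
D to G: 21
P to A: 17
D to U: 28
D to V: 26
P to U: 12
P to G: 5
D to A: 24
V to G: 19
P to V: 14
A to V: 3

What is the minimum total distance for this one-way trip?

There are 5! = 120 possible orderings.
D→P→A→V→U→G: 16+17+3+18+14 = 68
D→P→A→V→G→U: 16+17+3+19+14 = 69
D→P→A→U→V→G: 16+17+15+18+19 = 85
D→P→A→U→G→V: 16+17+15+14+19 = 81
D→P→A→G→V→U: 16+17+22+19+18 = 92
D→P→A→G→U→V: 16+17+22+14+18 = 87
D→P→V→A→U→G: 16+14+3+15+14 = 62
D→P→V→A→G→U: 16+14+3+22+14 = 69
D→P→V→U→A→G: 16+14+18+15+22 = 85
D→P→V→U→G→A: 16+14+18+14+22 = 84
D→P→V→G→A→U: 16+14+19+22+15 = 86
D→P→V→G→U→A: 16+14+19+14+15 = 78
D→P→U→A→V→G: 16+12+15+3+19 = 65
D→P→U→A→G→V: 16+12+15+22+19 = 84
… (106 more)
D→P→G→U→A→V: 16+5+14+15+3 = 53  ← best
The minimum is 53.
One shortest path: D → P → G → U → A → V.

Minimum one-way distance = 53 m.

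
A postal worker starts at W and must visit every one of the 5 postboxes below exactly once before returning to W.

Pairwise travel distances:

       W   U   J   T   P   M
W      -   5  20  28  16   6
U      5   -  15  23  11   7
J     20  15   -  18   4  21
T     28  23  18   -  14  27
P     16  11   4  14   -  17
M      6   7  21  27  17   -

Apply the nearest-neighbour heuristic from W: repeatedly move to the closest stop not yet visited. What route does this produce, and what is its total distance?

Nearest-neighbour total = 79; route W → U → M → P → J → T → W.

From W: distances to unvisited — U=5, M=6, P=16, J=20, T=28. Nearest is U (5).
From U: distances to unvisited — M=7, P=11, J=15, T=23. Nearest is M (7).
From M: distances to unvisited — P=17, J=21, T=27. Nearest is P (17).
From P: distances to unvisited — J=4, T=14. Nearest is J (4).
From J: distances to unvisited — T=18. Nearest is T (18).
Return T→W: 28.
Total = 5 + 7 + 17 + 4 + 18 + 28 = 79.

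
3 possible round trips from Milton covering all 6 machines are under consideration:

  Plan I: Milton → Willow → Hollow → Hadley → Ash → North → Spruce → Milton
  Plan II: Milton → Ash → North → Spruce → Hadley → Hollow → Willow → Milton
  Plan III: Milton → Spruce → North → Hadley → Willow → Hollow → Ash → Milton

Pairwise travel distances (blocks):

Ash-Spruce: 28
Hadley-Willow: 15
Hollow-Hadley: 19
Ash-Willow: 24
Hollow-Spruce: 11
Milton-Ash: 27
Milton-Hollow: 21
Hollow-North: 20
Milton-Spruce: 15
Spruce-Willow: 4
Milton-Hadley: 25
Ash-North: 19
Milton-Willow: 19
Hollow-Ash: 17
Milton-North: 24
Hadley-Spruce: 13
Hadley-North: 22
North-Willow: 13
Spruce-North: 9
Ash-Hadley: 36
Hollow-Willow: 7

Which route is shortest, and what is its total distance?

Plan I: 19 + 7 + 19 + 36 + 19 + 9 + 15 = 124
Plan II: 27 + 19 + 9 + 13 + 19 + 7 + 19 = 113
Plan III: 15 + 9 + 22 + 15 + 7 + 17 + 27 = 112

112 blocks — Plan III is the shortest.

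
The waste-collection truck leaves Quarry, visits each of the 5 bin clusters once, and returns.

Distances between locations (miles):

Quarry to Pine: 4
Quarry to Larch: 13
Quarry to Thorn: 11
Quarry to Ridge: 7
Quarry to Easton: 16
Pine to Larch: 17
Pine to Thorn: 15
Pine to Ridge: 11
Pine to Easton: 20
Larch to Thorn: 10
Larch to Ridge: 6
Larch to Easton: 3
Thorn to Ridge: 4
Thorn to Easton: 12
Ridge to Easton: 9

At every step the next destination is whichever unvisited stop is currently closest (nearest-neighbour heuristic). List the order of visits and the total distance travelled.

Total distance 48 miles via the nearest-neighbour route Quarry → Pine → Ridge → Thorn → Larch → Easton → Quarry.

Quarry → [Pine:4 / Ridge:7 / Thorn:11 / Larch:13 / Easton:16] → Pine (4)
Pine → [Ridge:11 / Thorn:15 / Larch:17 / Easton:20] → Ridge (11)
Ridge → [Thorn:4 / Larch:6 / Easton:9] → Thorn (4)
Thorn → [Larch:10 / Easton:12] → Larch (10)
Larch → [Easton:3] → Easton (3)
Return Easton→Quarry: 16.
Total = 4 + 11 + 4 + 10 + 3 + 16 = 48.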